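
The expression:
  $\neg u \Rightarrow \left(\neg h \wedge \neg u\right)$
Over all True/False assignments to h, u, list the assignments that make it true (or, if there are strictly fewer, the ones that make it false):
is false only for:
  h=True, u=False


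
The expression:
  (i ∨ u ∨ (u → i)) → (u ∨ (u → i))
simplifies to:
True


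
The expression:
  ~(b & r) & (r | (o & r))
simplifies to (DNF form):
r & ~b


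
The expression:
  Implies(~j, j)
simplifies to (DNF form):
j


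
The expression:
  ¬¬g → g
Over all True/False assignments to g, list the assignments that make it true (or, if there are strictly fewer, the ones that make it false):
is always true.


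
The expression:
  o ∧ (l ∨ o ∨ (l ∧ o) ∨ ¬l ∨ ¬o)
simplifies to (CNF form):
o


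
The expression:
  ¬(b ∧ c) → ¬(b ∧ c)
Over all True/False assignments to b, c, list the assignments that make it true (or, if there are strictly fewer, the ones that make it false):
is always true.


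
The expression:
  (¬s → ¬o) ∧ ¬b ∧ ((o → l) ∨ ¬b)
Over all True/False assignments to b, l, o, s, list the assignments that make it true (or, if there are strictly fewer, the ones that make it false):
is true only for:
  b=False, l=False, o=False, s=False;
  b=False, l=False, o=False, s=True;
  b=False, l=False, o=True, s=True;
  b=False, l=True, o=False, s=False;
  b=False, l=True, o=False, s=True;
  b=False, l=True, o=True, s=True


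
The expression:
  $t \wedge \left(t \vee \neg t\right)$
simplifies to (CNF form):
$t$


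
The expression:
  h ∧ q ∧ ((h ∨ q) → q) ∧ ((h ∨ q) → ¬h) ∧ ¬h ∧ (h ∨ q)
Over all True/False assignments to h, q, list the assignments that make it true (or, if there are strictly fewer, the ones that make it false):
is never true.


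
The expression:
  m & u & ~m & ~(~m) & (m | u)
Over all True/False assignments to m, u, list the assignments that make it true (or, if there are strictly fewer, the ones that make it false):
is never true.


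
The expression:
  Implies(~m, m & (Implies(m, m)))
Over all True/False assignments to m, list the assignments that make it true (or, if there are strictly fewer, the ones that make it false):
is true only for:
  m=True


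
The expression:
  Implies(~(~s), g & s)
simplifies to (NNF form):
g | ~s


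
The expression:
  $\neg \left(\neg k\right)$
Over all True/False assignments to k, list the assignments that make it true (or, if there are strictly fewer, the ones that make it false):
is true only for:
  k=True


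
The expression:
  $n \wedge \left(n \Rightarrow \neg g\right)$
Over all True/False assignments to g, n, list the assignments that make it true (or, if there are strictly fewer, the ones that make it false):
is true only for:
  g=False, n=True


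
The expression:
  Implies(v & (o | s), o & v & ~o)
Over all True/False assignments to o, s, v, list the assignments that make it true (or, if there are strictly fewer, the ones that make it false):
is false only for:
  o=False, s=True, v=True;
  o=True, s=False, v=True;
  o=True, s=True, v=True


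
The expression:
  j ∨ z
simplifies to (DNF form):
j ∨ z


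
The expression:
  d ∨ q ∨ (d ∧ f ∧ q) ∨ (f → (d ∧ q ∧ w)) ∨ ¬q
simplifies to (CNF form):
True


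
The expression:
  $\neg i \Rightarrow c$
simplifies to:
$c \vee i$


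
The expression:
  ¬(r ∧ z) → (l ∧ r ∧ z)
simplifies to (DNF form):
r ∧ z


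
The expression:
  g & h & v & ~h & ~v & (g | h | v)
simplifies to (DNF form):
False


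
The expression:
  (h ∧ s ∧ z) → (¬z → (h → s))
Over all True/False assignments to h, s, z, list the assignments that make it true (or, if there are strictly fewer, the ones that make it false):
is always true.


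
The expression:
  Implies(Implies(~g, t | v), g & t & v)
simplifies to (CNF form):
(g | ~v) & (t | ~g) & (v | ~t)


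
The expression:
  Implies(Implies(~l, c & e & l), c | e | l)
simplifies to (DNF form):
True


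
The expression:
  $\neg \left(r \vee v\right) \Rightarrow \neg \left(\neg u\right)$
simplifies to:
$r \vee u \vee v$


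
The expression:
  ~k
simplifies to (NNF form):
~k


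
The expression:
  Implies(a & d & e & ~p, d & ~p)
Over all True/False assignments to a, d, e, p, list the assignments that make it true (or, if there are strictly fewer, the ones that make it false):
is always true.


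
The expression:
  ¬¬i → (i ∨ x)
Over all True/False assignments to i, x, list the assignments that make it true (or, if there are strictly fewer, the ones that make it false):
is always true.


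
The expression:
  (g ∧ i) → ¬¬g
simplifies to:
True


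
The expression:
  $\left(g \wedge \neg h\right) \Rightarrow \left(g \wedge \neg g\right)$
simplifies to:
$h \vee \neg g$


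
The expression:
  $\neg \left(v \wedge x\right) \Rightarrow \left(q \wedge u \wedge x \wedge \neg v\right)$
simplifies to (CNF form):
$x \wedge \left(q \vee v\right) \wedge \left(u \vee v\right)$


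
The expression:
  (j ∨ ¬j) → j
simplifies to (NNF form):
j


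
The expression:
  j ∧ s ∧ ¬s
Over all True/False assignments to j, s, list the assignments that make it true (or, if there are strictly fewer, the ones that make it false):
is never true.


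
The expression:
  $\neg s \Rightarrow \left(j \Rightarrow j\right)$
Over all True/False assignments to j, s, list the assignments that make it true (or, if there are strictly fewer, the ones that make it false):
is always true.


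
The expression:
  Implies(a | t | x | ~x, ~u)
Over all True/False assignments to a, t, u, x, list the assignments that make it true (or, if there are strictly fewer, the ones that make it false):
is true only for:
  a=False, t=False, u=False, x=False;
  a=False, t=False, u=False, x=True;
  a=False, t=True, u=False, x=False;
  a=False, t=True, u=False, x=True;
  a=True, t=False, u=False, x=False;
  a=True, t=False, u=False, x=True;
  a=True, t=True, u=False, x=False;
  a=True, t=True, u=False, x=True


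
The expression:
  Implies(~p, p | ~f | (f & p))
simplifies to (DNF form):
p | ~f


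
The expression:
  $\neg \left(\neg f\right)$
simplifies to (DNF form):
$f$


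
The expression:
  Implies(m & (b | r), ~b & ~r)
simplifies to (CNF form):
(~b | ~m) & (~m | ~r)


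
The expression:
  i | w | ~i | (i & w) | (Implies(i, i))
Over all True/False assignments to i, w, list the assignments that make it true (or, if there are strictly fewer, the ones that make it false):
is always true.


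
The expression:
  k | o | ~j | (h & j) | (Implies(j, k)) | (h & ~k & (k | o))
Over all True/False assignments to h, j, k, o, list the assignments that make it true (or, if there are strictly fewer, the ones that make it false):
is false only for:
  h=False, j=True, k=False, o=False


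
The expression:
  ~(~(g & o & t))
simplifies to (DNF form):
g & o & t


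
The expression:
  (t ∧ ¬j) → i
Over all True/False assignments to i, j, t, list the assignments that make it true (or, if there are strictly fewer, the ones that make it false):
is false only for:
  i=False, j=False, t=True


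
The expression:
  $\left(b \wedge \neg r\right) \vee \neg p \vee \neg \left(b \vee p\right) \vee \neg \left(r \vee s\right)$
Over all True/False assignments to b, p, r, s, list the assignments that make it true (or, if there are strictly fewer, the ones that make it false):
is false only for:
  b=False, p=True, r=False, s=True;
  b=False, p=True, r=True, s=False;
  b=False, p=True, r=True, s=True;
  b=True, p=True, r=True, s=False;
  b=True, p=True, r=True, s=True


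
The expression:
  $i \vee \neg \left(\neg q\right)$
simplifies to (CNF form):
$i \vee q$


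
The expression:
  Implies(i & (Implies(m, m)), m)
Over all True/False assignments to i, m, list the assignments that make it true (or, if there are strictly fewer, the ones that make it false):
is false only for:
  i=True, m=False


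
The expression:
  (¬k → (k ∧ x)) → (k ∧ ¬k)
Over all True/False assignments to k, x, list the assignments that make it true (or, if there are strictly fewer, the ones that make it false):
is true only for:
  k=False, x=False;
  k=False, x=True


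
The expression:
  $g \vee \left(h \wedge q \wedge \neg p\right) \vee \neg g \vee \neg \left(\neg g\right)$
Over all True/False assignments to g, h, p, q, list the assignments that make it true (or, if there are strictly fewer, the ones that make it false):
is always true.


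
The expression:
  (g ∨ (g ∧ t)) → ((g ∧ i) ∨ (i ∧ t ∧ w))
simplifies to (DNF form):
i ∨ ¬g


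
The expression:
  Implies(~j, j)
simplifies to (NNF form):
j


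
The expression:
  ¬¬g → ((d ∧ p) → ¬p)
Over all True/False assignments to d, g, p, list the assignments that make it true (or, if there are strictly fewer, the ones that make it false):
is false only for:
  d=True, g=True, p=True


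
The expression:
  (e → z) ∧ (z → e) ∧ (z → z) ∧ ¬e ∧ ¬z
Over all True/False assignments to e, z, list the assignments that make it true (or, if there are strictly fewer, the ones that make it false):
is true only for:
  e=False, z=False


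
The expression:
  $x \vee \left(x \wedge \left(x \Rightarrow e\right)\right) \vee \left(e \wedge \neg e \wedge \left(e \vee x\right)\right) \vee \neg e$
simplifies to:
$x \vee \neg e$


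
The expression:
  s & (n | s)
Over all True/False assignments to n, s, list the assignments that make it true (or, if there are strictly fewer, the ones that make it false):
is true only for:
  n=False, s=True;
  n=True, s=True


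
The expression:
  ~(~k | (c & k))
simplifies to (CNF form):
k & ~c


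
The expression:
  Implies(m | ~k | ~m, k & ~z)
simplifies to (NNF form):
k & ~z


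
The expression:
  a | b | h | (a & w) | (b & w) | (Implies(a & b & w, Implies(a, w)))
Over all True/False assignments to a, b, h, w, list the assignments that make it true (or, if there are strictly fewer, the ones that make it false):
is always true.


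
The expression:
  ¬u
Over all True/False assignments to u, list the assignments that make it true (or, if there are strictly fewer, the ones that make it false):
is true only for:
  u=False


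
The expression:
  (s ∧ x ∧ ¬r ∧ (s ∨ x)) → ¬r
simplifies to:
True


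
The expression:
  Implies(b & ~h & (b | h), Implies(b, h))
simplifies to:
h | ~b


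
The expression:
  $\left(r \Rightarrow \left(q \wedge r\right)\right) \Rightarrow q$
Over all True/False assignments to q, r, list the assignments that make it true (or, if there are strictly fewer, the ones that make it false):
is false only for:
  q=False, r=False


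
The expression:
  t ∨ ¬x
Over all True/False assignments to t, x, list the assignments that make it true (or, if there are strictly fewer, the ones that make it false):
is false only for:
  t=False, x=True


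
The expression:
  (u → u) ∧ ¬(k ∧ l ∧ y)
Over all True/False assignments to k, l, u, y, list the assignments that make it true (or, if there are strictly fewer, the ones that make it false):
is false only for:
  k=True, l=True, u=False, y=True;
  k=True, l=True, u=True, y=True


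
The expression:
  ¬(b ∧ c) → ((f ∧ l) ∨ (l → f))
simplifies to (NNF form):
f ∨ (b ∧ c) ∨ ¬l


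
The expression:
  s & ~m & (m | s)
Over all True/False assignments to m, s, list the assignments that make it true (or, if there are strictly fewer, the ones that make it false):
is true only for:
  m=False, s=True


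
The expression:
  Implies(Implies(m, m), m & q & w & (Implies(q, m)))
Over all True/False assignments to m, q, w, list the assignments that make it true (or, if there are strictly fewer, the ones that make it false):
is true only for:
  m=True, q=True, w=True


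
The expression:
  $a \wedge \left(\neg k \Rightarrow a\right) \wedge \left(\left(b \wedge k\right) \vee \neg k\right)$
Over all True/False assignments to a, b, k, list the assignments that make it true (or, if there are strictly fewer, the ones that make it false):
is true only for:
  a=True, b=False, k=False;
  a=True, b=True, k=False;
  a=True, b=True, k=True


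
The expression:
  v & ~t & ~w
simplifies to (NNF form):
v & ~t & ~w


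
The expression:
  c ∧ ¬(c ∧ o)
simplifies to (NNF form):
c ∧ ¬o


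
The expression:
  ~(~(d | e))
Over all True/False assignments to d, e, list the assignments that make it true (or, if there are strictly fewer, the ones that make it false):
is false only for:
  d=False, e=False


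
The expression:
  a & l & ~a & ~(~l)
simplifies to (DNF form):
False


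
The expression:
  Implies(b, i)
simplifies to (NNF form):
i | ~b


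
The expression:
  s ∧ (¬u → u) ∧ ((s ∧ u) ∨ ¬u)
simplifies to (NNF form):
s ∧ u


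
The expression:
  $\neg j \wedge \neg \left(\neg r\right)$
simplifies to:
$r \wedge \neg j$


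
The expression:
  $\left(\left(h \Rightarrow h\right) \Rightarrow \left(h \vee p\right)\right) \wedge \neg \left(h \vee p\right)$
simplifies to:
$\text{False}$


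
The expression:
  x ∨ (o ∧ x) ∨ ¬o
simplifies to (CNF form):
x ∨ ¬o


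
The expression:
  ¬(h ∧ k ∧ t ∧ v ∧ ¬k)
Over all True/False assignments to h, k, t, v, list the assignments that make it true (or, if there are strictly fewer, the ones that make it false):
is always true.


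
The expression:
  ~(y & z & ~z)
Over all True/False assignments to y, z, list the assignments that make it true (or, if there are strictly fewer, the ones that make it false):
is always true.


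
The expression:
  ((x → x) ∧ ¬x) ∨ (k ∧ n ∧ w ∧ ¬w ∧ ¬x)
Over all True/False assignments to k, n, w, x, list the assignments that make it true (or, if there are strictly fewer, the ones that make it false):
is true only for:
  k=False, n=False, w=False, x=False;
  k=False, n=False, w=True, x=False;
  k=False, n=True, w=False, x=False;
  k=False, n=True, w=True, x=False;
  k=True, n=False, w=False, x=False;
  k=True, n=False, w=True, x=False;
  k=True, n=True, w=False, x=False;
  k=True, n=True, w=True, x=False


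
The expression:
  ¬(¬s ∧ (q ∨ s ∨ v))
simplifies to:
s ∨ (¬q ∧ ¬v)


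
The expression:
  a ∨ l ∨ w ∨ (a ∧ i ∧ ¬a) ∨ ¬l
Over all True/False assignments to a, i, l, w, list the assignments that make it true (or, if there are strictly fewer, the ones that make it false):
is always true.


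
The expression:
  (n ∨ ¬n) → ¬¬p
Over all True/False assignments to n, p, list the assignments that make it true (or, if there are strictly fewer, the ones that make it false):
is true only for:
  n=False, p=True;
  n=True, p=True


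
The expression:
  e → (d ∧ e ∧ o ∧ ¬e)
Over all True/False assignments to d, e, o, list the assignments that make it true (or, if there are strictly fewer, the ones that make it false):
is true only for:
  d=False, e=False, o=False;
  d=False, e=False, o=True;
  d=True, e=False, o=False;
  d=True, e=False, o=True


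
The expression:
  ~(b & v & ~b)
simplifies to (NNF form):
True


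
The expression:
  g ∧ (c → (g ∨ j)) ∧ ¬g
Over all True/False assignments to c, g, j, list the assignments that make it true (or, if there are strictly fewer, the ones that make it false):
is never true.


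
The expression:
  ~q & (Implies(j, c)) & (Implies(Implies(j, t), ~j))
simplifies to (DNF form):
(~j & ~q) | (c & ~q & ~t)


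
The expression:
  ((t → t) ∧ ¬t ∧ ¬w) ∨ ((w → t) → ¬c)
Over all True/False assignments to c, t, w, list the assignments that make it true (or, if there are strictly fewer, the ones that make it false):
is false only for:
  c=True, t=True, w=False;
  c=True, t=True, w=True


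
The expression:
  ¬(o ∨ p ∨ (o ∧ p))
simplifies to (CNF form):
¬o ∧ ¬p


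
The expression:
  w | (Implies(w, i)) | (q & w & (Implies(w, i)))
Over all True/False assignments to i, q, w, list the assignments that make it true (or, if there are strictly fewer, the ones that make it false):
is always true.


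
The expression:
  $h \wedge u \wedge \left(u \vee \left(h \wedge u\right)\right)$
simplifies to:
$h \wedge u$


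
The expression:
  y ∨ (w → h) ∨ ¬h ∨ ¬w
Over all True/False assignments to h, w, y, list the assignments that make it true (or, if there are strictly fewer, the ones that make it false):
is always true.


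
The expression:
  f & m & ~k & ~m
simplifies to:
False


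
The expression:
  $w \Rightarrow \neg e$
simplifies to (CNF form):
$\neg e \vee \neg w$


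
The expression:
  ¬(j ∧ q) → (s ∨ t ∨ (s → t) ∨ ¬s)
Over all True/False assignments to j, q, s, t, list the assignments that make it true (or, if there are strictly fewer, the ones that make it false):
is always true.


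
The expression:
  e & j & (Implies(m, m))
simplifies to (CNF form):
e & j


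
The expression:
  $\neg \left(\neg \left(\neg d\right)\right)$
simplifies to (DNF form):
$\neg d$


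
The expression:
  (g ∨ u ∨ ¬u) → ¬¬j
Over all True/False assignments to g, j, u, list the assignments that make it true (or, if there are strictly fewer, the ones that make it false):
is true only for:
  g=False, j=True, u=False;
  g=False, j=True, u=True;
  g=True, j=True, u=False;
  g=True, j=True, u=True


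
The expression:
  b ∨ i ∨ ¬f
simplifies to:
b ∨ i ∨ ¬f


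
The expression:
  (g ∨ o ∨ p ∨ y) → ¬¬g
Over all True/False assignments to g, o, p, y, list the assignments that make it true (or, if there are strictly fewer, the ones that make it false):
is false only for:
  g=False, o=False, p=False, y=True;
  g=False, o=False, p=True, y=False;
  g=False, o=False, p=True, y=True;
  g=False, o=True, p=False, y=False;
  g=False, o=True, p=False, y=True;
  g=False, o=True, p=True, y=False;
  g=False, o=True, p=True, y=True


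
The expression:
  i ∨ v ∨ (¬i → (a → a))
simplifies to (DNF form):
True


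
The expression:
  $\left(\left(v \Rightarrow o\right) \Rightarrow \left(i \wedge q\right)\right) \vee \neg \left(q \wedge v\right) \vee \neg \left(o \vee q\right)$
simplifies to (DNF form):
$i \vee \neg o \vee \neg q \vee \neg v$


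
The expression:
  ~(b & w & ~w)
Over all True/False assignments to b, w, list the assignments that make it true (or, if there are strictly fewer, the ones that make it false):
is always true.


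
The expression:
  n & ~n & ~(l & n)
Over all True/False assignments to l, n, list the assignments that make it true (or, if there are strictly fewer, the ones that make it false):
is never true.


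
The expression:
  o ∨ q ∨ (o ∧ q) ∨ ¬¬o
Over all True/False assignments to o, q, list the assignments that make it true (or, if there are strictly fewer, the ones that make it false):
is false only for:
  o=False, q=False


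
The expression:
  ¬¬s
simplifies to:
s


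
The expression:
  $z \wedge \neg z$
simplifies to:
$\text{False}$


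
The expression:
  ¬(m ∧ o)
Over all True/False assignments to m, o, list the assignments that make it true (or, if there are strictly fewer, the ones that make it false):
is false only for:
  m=True, o=True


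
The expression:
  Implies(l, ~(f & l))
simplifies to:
~f | ~l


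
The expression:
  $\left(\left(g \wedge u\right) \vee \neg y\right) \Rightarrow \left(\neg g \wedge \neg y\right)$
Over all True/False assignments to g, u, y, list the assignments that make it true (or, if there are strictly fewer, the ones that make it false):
is false only for:
  g=True, u=False, y=False;
  g=True, u=True, y=False;
  g=True, u=True, y=True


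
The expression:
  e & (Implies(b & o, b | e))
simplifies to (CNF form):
e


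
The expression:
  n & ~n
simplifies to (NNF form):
False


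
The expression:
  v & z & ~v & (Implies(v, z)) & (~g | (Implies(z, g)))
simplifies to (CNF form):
False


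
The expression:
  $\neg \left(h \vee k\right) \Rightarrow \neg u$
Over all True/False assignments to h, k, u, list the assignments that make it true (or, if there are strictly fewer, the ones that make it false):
is false only for:
  h=False, k=False, u=True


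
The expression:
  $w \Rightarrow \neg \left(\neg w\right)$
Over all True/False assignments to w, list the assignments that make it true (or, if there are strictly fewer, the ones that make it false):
is always true.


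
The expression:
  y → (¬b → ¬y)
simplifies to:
b ∨ ¬y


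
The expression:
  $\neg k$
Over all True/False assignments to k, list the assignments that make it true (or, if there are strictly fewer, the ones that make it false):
is true only for:
  k=False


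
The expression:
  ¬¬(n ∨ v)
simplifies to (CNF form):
n ∨ v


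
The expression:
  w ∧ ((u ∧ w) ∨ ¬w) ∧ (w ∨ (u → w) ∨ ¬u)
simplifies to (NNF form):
u ∧ w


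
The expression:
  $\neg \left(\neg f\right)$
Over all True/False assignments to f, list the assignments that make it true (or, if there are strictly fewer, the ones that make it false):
is true only for:
  f=True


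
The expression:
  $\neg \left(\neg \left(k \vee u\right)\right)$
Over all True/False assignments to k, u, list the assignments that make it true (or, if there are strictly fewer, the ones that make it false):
is false only for:
  k=False, u=False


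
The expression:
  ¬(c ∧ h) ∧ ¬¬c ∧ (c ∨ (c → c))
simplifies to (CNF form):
c ∧ ¬h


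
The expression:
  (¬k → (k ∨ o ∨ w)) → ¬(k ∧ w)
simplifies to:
¬k ∨ ¬w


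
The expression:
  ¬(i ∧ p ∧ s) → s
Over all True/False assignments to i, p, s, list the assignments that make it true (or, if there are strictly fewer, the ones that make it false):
is true only for:
  i=False, p=False, s=True;
  i=False, p=True, s=True;
  i=True, p=False, s=True;
  i=True, p=True, s=True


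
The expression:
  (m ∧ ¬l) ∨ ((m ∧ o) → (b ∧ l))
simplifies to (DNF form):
b ∨ ¬l ∨ ¬m ∨ ¬o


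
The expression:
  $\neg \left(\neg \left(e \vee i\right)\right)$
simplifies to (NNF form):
$e \vee i$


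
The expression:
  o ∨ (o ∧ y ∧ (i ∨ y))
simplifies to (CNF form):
o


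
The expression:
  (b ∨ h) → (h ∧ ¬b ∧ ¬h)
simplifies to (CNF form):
¬b ∧ ¬h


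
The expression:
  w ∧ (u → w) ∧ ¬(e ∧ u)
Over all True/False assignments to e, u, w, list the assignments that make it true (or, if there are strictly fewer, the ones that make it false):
is true only for:
  e=False, u=False, w=True;
  e=False, u=True, w=True;
  e=True, u=False, w=True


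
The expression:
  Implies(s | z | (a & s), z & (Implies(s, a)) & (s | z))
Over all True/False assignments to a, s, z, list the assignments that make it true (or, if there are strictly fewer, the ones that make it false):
is false only for:
  a=False, s=True, z=False;
  a=False, s=True, z=True;
  a=True, s=True, z=False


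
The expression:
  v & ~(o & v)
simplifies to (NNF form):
v & ~o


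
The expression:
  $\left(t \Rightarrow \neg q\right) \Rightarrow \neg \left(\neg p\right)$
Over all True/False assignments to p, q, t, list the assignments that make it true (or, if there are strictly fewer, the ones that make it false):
is false only for:
  p=False, q=False, t=False;
  p=False, q=False, t=True;
  p=False, q=True, t=False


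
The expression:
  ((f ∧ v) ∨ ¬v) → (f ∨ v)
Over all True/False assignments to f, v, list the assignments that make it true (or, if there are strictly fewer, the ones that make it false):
is false only for:
  f=False, v=False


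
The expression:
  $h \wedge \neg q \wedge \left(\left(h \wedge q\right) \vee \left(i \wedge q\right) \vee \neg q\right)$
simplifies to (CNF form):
$h \wedge \neg q$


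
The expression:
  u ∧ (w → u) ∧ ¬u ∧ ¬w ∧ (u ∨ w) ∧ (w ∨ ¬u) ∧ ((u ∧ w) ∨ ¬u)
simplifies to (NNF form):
False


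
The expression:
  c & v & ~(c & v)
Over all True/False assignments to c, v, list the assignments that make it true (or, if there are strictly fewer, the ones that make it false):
is never true.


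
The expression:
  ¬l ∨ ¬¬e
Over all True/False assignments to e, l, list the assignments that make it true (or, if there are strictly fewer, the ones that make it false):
is false only for:
  e=False, l=True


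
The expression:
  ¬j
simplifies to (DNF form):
¬j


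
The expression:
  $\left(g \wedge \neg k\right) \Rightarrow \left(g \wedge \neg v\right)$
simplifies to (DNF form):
$k \vee \neg g \vee \neg v$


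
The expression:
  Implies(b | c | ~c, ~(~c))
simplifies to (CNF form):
c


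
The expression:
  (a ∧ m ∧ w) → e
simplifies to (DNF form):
e ∨ ¬a ∨ ¬m ∨ ¬w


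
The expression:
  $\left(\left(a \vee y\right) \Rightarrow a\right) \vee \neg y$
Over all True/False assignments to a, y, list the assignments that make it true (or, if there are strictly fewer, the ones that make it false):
is false only for:
  a=False, y=True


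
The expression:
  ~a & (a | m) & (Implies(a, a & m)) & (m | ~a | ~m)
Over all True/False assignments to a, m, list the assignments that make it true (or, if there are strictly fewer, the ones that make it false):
is true only for:
  a=False, m=True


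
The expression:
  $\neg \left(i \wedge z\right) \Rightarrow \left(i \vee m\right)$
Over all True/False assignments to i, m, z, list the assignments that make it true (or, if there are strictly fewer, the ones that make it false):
is false only for:
  i=False, m=False, z=False;
  i=False, m=False, z=True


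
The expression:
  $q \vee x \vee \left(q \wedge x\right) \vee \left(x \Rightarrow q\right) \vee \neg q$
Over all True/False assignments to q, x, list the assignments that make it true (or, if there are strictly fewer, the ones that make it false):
is always true.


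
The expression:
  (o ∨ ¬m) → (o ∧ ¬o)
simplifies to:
m ∧ ¬o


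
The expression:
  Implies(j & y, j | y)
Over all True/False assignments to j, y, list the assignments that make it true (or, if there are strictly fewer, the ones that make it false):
is always true.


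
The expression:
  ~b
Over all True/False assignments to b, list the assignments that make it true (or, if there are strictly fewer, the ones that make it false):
is true only for:
  b=False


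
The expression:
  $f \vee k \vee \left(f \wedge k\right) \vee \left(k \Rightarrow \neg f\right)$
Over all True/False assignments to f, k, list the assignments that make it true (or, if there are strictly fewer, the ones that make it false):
is always true.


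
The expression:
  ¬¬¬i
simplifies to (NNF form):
¬i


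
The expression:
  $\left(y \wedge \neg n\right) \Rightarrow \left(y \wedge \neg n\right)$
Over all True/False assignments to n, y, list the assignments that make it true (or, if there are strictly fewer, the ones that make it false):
is always true.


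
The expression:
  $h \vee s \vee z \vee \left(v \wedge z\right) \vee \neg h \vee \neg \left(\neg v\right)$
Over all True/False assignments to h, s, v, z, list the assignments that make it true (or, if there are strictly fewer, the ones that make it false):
is always true.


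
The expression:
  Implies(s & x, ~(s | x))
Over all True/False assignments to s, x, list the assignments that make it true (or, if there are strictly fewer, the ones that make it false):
is false only for:
  s=True, x=True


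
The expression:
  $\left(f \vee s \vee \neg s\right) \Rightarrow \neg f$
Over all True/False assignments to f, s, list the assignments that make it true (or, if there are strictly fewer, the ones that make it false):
is true only for:
  f=False, s=False;
  f=False, s=True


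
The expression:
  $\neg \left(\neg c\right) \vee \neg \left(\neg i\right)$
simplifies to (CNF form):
$c \vee i$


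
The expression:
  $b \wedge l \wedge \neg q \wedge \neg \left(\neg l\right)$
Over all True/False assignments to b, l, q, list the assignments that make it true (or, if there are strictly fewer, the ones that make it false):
is true only for:
  b=True, l=True, q=False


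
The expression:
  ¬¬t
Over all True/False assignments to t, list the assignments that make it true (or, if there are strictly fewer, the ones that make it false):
is true only for:
  t=True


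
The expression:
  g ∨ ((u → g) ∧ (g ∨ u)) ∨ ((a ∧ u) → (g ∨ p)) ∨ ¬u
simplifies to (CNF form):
g ∨ p ∨ ¬a ∨ ¬u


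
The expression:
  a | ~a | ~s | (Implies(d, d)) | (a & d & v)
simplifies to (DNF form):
True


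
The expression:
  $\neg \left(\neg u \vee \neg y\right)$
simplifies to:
$u \wedge y$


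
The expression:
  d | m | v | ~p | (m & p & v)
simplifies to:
d | m | v | ~p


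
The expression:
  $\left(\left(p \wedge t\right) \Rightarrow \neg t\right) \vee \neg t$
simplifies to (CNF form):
$\neg p \vee \neg t$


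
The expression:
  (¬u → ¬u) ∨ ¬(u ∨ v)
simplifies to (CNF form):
True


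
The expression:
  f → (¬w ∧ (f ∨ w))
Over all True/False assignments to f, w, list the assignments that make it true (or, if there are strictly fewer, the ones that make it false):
is false only for:
  f=True, w=True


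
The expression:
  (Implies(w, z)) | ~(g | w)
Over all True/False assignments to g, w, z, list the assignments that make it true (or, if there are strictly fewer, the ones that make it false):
is false only for:
  g=False, w=True, z=False;
  g=True, w=True, z=False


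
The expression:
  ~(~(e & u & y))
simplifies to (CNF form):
e & u & y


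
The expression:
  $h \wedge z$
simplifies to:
$h \wedge z$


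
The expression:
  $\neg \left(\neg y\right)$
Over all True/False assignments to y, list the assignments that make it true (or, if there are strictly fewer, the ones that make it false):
is true only for:
  y=True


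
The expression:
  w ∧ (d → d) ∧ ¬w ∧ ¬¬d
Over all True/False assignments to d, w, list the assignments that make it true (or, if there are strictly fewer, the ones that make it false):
is never true.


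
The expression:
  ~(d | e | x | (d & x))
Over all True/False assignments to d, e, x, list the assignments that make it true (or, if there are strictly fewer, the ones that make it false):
is true only for:
  d=False, e=False, x=False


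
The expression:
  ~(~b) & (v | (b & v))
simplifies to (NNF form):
b & v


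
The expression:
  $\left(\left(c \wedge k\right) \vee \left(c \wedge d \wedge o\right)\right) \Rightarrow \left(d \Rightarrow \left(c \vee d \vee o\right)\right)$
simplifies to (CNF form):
$\text{True}$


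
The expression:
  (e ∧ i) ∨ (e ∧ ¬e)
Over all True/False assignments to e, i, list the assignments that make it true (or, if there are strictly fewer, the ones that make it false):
is true only for:
  e=True, i=True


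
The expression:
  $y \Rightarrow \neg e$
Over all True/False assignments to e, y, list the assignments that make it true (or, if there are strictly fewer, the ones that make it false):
is false only for:
  e=True, y=True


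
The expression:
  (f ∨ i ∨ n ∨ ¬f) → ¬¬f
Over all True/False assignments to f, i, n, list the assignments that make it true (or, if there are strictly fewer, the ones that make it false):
is true only for:
  f=True, i=False, n=False;
  f=True, i=False, n=True;
  f=True, i=True, n=False;
  f=True, i=True, n=True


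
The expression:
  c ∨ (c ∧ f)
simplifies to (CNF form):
c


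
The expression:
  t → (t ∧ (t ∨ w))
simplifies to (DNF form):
True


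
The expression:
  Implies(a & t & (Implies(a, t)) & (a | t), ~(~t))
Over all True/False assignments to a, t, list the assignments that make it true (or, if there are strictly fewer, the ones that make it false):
is always true.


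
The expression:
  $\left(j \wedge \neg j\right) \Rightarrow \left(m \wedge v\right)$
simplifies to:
$\text{True}$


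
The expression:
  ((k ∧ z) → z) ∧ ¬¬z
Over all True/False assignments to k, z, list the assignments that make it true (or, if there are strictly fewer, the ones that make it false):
is true only for:
  k=False, z=True;
  k=True, z=True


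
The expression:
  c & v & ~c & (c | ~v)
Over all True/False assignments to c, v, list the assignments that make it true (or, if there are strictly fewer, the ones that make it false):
is never true.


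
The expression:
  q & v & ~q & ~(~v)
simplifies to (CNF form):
False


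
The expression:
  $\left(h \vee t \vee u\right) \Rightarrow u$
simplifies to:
$u \vee \left(\neg h \wedge \neg t\right)$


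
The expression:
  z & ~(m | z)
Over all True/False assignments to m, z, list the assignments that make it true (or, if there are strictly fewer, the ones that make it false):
is never true.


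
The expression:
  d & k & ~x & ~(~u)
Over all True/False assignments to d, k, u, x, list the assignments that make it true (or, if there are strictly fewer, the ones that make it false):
is true only for:
  d=True, k=True, u=True, x=False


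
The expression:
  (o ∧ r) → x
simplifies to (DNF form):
x ∨ ¬o ∨ ¬r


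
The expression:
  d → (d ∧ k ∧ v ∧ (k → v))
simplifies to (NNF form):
(k ∧ v) ∨ ¬d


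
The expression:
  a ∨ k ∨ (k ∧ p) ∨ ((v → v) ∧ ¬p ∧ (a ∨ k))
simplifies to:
a ∨ k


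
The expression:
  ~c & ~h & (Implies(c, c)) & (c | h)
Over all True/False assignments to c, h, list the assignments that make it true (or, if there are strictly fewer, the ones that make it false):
is never true.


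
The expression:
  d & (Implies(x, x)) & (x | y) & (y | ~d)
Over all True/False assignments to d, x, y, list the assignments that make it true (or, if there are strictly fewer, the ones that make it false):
is true only for:
  d=True, x=False, y=True;
  d=True, x=True, y=True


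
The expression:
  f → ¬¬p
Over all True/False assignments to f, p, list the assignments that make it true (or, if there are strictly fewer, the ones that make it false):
is false only for:
  f=True, p=False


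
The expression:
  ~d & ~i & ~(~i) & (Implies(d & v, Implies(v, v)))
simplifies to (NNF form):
False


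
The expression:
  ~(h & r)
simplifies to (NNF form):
~h | ~r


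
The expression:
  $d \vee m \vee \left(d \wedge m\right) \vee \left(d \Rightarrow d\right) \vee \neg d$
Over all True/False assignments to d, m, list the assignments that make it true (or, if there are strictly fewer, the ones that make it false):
is always true.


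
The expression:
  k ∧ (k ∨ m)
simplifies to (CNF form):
k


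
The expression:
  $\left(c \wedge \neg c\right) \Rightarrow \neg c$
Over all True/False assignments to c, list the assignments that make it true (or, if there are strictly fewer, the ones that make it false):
is always true.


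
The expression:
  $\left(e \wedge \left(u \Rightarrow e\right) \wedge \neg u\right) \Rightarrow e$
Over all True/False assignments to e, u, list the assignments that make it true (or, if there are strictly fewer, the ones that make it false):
is always true.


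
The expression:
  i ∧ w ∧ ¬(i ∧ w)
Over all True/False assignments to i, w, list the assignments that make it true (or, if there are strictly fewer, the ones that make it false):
is never true.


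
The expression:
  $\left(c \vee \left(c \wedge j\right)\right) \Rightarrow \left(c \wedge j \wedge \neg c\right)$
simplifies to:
$\neg c$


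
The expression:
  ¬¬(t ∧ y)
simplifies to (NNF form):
t ∧ y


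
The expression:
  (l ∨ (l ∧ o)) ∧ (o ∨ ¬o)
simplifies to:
l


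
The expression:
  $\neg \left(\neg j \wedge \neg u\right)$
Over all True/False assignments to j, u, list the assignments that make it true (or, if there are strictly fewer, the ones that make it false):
is false only for:
  j=False, u=False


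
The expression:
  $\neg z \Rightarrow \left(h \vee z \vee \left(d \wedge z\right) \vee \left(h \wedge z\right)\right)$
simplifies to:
$h \vee z$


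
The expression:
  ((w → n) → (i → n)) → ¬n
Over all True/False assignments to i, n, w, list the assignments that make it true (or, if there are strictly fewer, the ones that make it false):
is true only for:
  i=False, n=False, w=False;
  i=False, n=False, w=True;
  i=True, n=False, w=False;
  i=True, n=False, w=True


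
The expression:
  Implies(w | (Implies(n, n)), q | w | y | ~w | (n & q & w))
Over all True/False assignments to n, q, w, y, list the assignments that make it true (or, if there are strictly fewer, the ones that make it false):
is always true.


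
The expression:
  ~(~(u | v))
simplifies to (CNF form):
u | v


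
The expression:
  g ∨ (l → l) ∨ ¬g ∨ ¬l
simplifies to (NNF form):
True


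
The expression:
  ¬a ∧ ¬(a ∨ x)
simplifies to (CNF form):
¬a ∧ ¬x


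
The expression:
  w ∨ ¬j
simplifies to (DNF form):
w ∨ ¬j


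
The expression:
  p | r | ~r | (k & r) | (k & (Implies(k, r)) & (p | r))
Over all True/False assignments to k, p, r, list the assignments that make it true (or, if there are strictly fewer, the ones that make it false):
is always true.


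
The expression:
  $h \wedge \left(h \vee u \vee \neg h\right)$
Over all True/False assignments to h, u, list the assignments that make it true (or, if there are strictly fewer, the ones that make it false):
is true only for:
  h=True, u=False;
  h=True, u=True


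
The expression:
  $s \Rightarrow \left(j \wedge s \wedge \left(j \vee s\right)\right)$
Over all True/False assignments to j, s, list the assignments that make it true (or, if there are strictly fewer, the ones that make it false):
is false only for:
  j=False, s=True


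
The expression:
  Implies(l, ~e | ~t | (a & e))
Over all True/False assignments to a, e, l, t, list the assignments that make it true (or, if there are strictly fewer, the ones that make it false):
is false only for:
  a=False, e=True, l=True, t=True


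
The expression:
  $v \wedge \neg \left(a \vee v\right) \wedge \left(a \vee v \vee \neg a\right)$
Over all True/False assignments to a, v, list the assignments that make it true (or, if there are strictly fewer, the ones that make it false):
is never true.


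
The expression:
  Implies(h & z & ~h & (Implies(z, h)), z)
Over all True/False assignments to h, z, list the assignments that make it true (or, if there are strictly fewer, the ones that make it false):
is always true.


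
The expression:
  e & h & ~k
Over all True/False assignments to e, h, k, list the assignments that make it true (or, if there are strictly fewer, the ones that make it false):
is true only for:
  e=True, h=True, k=False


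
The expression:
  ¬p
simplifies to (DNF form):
¬p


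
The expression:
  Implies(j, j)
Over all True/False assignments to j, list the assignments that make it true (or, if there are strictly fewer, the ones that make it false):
is always true.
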